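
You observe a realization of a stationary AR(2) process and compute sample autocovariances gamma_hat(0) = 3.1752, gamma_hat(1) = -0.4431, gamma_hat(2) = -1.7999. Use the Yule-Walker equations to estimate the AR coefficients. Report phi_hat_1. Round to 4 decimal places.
\hat\phi_{1} = -0.2230

The Yule-Walker equations for an AR(p) process read, in matrix form,
  Gamma_p phi = r_p,   with   (Gamma_p)_{ij} = gamma(|i - j|),
                       (r_p)_i = gamma(i),   i,j = 1..p.
Substitute the sample gammas (Toeplitz matrix and right-hand side of size 2):
  Gamma_p = [[3.1752, -0.4431], [-0.4431, 3.1752]]
  r_p     = [-0.4431, -1.7999]
Written out:
  3.1752 phi_1 - 0.4431 phi_2 = -0.4431
  -0.4431 phi_1 + 3.1752 phi_2 = -1.7999
Solve by Cramer's rule:
  det = gamma(0)^2 - gamma(1)^2 = (3.1752)^2 - (-0.4431)^2 = 10.08189504 - 0.19633761 = 9.88555743
  phi_hat_1 = [gamma(1) gamma(0) - gamma(1) gamma(2)] / det = [(-0.4431)(3.1752) - (-0.4431)(-1.7999)] / 9.88555743 = -2.20446681 / 9.88555743 = -0.223
  phi_hat_2 = [gamma(0) gamma(2) - gamma(1)^2] / det = [(3.1752)(-1.7999) - (-0.4431)^2] / 9.88555743 = -5.91138009 / 9.88555743 = -0.598
So phi_hat = [-0.2230, -0.5980].
Therefore phi_hat_1 = -0.2230.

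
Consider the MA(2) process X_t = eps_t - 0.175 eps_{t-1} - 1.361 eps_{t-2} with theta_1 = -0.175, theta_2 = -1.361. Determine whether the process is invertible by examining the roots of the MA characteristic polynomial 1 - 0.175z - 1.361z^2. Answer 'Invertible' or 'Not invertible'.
\text{Not invertible}

The MA(q) characteristic polynomial is P(z) = 1 - 0.175z - 1.361z^2.
Invertibility requires all roots to lie outside the unit circle, i.e. |z| > 1 for every root.
Set 1 + (-0.175) z + (-1.361) z^2 = 0, i.e. a z^2 + b z + c = 0 with a = -1.361, b = -0.175, c = 1.
Discriminant D = b^2 - 4ac = (-0.175)^2 - 4*(-1.361)*1 = 0.030625 - (-5.444) = 5.474625.
D >= 0, so the roots are real: z = (-b +/- sqrt(D)) / (2a) = (0.175 +/- 2.339792) / (-2.722).
  z_1 = (0.175 + 2.339792) / (-2.722) = -0.9239,   |z_1| = 0.9239.
  z_2 = (0.175 - 2.339792) / (-2.722) = 0.7953,   |z_2| = 0.7953.
Moduli of all roots: 0.9239, 0.7953.
All moduli strictly greater than 1? No.
Verdict: Not invertible.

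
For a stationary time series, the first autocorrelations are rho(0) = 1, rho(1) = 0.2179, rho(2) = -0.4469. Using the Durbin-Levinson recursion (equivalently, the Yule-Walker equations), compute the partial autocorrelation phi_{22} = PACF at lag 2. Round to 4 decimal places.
\phi_{22} = -0.5190

The PACF at lag k is phi_{kk}, the last component of the solution
to the Yule-Walker system G_k phi = r_k where
  (G_k)_{ij} = rho(|i - j|), (r_k)_i = rho(i), i,j = 1..k.
Equivalently, Durbin-Levinson gives phi_{kk} iteratively:
  phi_{11} = rho(1)
  phi_{kk} = [rho(k) - sum_{j=1..k-1} phi_{k-1,j} rho(k-j)]
            / [1 - sum_{j=1..k-1} phi_{k-1,j} rho(j)],
  phi_{k,j} = phi_{k-1,j} - phi_{kk} phi_{k-1,k-j},  j = 1..k-1.
Step k = 1:
  phi_11 = rho(1) = 0.2179.
Step k = 2:
  phi_22 = [rho(2) - phi_11 rho(1)] / [1 - phi_11 rho(1)] = [-0.4469 - (0.2179)(0.2179)] / [1 - (0.2179)(0.2179)]
         = -0.49438041 / 0.95251959 = -0.519.
Therefore phi_{22} = -0.5190.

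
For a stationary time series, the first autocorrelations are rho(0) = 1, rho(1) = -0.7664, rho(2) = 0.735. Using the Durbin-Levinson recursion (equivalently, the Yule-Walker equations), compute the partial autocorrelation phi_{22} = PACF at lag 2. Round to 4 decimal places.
\phi_{22} = 0.3578

The PACF at lag k is phi_{kk}, the last component of the solution
to the Yule-Walker system G_k phi = r_k where
  (G_k)_{ij} = rho(|i - j|), (r_k)_i = rho(i), i,j = 1..k.
Equivalently, Durbin-Levinson gives phi_{kk} iteratively:
  phi_{11} = rho(1)
  phi_{kk} = [rho(k) - sum_{j=1..k-1} phi_{k-1,j} rho(k-j)]
            / [1 - sum_{j=1..k-1} phi_{k-1,j} rho(j)],
  phi_{k,j} = phi_{k-1,j} - phi_{kk} phi_{k-1,k-j},  j = 1..k-1.
Step k = 1:
  phi_11 = rho(1) = -0.7664.
Step k = 2:
  phi_22 = [rho(2) - phi_11 rho(1)] / [1 - phi_11 rho(1)] = [0.735 - (-0.7664)(-0.7664)] / [1 - (-0.7664)(-0.7664)]
         = 0.14763104 / 0.41263104 = 0.3578.
Therefore phi_{22} = 0.3578.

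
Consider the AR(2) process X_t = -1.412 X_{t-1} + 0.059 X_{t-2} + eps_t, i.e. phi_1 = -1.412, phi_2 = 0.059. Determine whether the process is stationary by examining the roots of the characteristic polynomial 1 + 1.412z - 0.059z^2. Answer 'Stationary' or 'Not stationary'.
\text{Not stationary}

The AR(p) characteristic polynomial is P(z) = 1 + 1.412z - 0.059z^2.
Stationarity requires all roots to lie outside the unit circle, i.e. |z| > 1 for every root.
Set 1 + (1.412) z + (-0.059) z^2 = 0, i.e. a z^2 + b z + c = 0 with a = -0.059, b = 1.412, c = 1.
Discriminant D = b^2 - 4ac = (1.412)^2 - 4*(-0.059)*1 = 1.993744 - (-0.236) = 2.229744.
D >= 0, so the roots are real: z = (-b +/- sqrt(D)) / (2a) = (-1.412 +/- 1.493233) / (-0.118).
  z_1 = (-1.412 + 1.493233) / (-0.118) = -0.6884,   |z_1| = 0.6884.
  z_2 = (-1.412 - 1.493233) / (-0.118) = 24.6206,   |z_2| = 24.6206.
Moduli of all roots: 0.6884, 24.6206.
All moduli strictly greater than 1? No.
Verdict: Not stationary.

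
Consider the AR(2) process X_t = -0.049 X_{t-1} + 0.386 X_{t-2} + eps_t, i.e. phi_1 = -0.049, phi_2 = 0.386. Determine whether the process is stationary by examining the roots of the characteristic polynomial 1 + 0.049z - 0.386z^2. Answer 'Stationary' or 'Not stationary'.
\text{Stationary}

The AR(p) characteristic polynomial is P(z) = 1 + 0.049z - 0.386z^2.
Stationarity requires all roots to lie outside the unit circle, i.e. |z| > 1 for every root.
Set 1 + (0.049) z + (-0.386) z^2 = 0, i.e. a z^2 + b z + c = 0 with a = -0.386, b = 0.049, c = 1.
Discriminant D = b^2 - 4ac = (0.049)^2 - 4*(-0.386)*1 = 0.002401 - (-1.544) = 1.546401.
D >= 0, so the roots are real: z = (-b +/- sqrt(D)) / (2a) = (-0.049 +/- 1.243544) / (-0.772).
  z_1 = (-0.049 + 1.243544) / (-0.772) = -1.5473,   |z_1| = 1.5473.
  z_2 = (-0.049 - 1.243544) / (-0.772) = 1.6743,   |z_2| = 1.6743.
Moduli of all roots: 1.5473, 1.6743.
All moduli strictly greater than 1? Yes.
Verdict: Stationary.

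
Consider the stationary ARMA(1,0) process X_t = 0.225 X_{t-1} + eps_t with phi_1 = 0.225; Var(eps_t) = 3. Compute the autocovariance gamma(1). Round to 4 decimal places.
\gamma(1) = 0.7110

Multiply the model equation by X_{t-k} and take expectations. With theta_0 = psi_0 = 1 and psi_j the MA(infinity) weights, this gives
  gamma(k) - sum_i phi_i gamma(k-i) = c_k,
  c_k = sigma^2 * sum_{j=k..q} theta_j psi_{j-k}   (c_k = 0 for k > q),
using gamma(-m) = gamma(m).
Pure AR (q = 0): c_0 = sigma^2 = 3, c_k = 0 for k >= 1.
Equations for k = 0 and k = 1 (AR order 1):
  gamma(0) = phi_1 gamma(1) + c_0
  gamma(1) = phi_1 gamma(0) + c_1
Substituting the second into the first: gamma(0) (1 - phi_1^2) = c_0 + phi_1 c_1, so
  gamma(0) = c_0 / (1 - phi_1^2) = 3 / (1 - (0.225)^2) = 3 / 0.949375 = 3.159974.
  gamma(1) = phi_1 gamma(0) = (0.225)(3.159974) = 0.710994.
Therefore gamma(1) = 0.7110 (to 4 decimal places).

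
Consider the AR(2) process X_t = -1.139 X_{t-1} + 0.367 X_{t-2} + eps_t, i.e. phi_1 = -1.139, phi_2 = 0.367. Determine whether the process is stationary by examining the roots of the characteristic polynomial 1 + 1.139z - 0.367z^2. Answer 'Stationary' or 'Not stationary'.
\text{Not stationary}

The AR(p) characteristic polynomial is P(z) = 1 + 1.139z - 0.367z^2.
Stationarity requires all roots to lie outside the unit circle, i.e. |z| > 1 for every root.
Set 1 + (1.139) z + (-0.367) z^2 = 0, i.e. a z^2 + b z + c = 0 with a = -0.367, b = 1.139, c = 1.
Discriminant D = b^2 - 4ac = (1.139)^2 - 4*(-0.367)*1 = 1.297321 - (-1.468) = 2.765321.
D >= 0, so the roots are real: z = (-b +/- sqrt(D)) / (2a) = (-1.139 +/- 1.662925) / (-0.734).
  z_1 = (-1.139 + 1.662925) / (-0.734) = -0.7138,   |z_1| = 0.7138.
  z_2 = (-1.139 - 1.662925) / (-0.734) = 3.8173,   |z_2| = 3.8173.
Moduli of all roots: 0.7138, 3.8173.
All moduli strictly greater than 1? No.
Verdict: Not stationary.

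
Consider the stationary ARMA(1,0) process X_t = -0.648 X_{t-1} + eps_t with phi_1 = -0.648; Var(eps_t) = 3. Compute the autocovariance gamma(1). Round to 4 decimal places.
\gamma(1) = -3.3512

Multiply the model equation by X_{t-k} and take expectations. With theta_0 = psi_0 = 1 and psi_j the MA(infinity) weights, this gives
  gamma(k) - sum_i phi_i gamma(k-i) = c_k,
  c_k = sigma^2 * sum_{j=k..q} theta_j psi_{j-k}   (c_k = 0 for k > q),
using gamma(-m) = gamma(m).
Pure AR (q = 0): c_0 = sigma^2 = 3, c_k = 0 for k >= 1.
Equations for k = 0 and k = 1 (AR order 1):
  gamma(0) = phi_1 gamma(1) + c_0
  gamma(1) = phi_1 gamma(0) + c_1
Substituting the second into the first: gamma(0) (1 - phi_1^2) = c_0 + phi_1 c_1, so
  gamma(0) = c_0 / (1 - phi_1^2) = 3 / (1 - (-0.648)^2) = 3 / 0.580096 = 5.171558.
  gamma(1) = phi_1 gamma(0) = (-0.648)(5.171558) = -3.351169.
Therefore gamma(1) = -3.3512 (to 4 decimal places).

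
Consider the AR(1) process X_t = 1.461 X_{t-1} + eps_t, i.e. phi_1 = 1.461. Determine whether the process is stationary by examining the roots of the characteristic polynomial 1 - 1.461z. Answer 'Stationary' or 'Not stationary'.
\text{Not stationary}

The AR(p) characteristic polynomial is P(z) = 1 - 1.461z.
Stationarity requires all roots to lie outside the unit circle, i.e. |z| > 1 for every root.
This is linear in z: 1 + (-1.461) z = 0  =>  z = -1/(-1.461) = 0.684463,  |z| = 0.684463.
Moduli of all roots: 0.6845.
All moduli strictly greater than 1? No.
Verdict: Not stationary.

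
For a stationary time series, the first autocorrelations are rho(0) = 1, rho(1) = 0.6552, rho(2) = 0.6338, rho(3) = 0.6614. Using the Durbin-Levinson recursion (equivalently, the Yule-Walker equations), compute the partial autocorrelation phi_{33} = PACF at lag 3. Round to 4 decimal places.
\phi_{33} = 0.3220

The PACF at lag k is phi_{kk}, the last component of the solution
to the Yule-Walker system G_k phi = r_k where
  (G_k)_{ij} = rho(|i - j|), (r_k)_i = rho(i), i,j = 1..k.
Equivalently, Durbin-Levinson gives phi_{kk} iteratively:
  phi_{11} = rho(1)
  phi_{kk} = [rho(k) - sum_{j=1..k-1} phi_{k-1,j} rho(k-j)]
            / [1 - sum_{j=1..k-1} phi_{k-1,j} rho(j)],
  phi_{k,j} = phi_{k-1,j} - phi_{kk} phi_{k-1,k-j},  j = 1..k-1.
Step k = 1:
  phi_11 = rho(1) = 0.6552.
Step k = 2:
  phi_22 = [rho(2) - phi_11 rho(1)] / [1 - phi_11 rho(1)] = [0.6338 - (0.6552)(0.6552)] / [1 - (0.6552)(0.6552)]
         = 0.20451296 / 0.57071296 = 0.358346.
  Update: phi_21 = phi_11 - phi_22 phi_11 = 0.6552 - (0.358346)(0.6552) = 0.420411.
Step k = 3:
  phi_33 = [rho(3) - phi_21 rho(2) - phi_22 rho(1)] / [1 - phi_21 rho(1) - phi_22 rho(2)]
    numerator   = 0.6614 - (0.420411)(0.6338) - (0.358346)(0.6552) = 0.16015466
    denominator = 1 - (0.420411)(0.6552) - (0.358346)(0.6338) = 0.49742647
  phi_33 = 0.16015466 / 0.49742647 = 0.322.
Therefore phi_{33} = 0.3220.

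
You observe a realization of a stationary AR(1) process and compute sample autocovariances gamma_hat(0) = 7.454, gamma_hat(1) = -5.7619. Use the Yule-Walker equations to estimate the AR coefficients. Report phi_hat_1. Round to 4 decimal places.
\hat\phi_{1} = -0.7730

The Yule-Walker equations for an AR(p) process read, in matrix form,
  Gamma_p phi = r_p,   with   (Gamma_p)_{ij} = gamma(|i - j|),
                       (r_p)_i = gamma(i),   i,j = 1..p.
Substitute the sample gammas (Toeplitz matrix and right-hand side of size 1):
  Gamma_p = [[7.454]]
  r_p     = [-5.7619]
With p = 1 this is the single equation gamma(0) phi_1 = gamma(1):
  phi_hat_1 = gamma(1) / gamma(0) = -5.7619 / 7.454 = -0.7730.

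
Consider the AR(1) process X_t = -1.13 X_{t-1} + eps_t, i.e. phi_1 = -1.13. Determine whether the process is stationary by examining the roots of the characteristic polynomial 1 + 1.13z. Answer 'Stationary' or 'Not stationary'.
\text{Not stationary}

The AR(p) characteristic polynomial is P(z) = 1 + 1.13z.
Stationarity requires all roots to lie outside the unit circle, i.e. |z| > 1 for every root.
This is linear in z: 1 + (1.13) z = 0  =>  z = -1/(1.13) = -0.884956,  |z| = 0.884956.
Moduli of all roots: 0.8850.
All moduli strictly greater than 1? No.
Verdict: Not stationary.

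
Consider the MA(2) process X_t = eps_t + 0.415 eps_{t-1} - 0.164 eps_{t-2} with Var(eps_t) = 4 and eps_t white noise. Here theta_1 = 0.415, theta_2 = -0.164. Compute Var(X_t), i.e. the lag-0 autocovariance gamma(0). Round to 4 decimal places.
\gamma(0) = 4.7965

For an MA(q) process X_t = eps_t + sum_i theta_i eps_{t-i} with
Var(eps_t) = sigma^2, the variance is
  gamma(0) = sigma^2 * (1 + sum_i theta_i^2).
  sum_i theta_i^2 = (0.415)^2 + (-0.164)^2 = 0.172225 + 0.026896 = 0.199121.
  gamma(0) = 4 * (1 + 0.199121) = 4 * 1.199121 = 4.796484, which rounds to 4.7965.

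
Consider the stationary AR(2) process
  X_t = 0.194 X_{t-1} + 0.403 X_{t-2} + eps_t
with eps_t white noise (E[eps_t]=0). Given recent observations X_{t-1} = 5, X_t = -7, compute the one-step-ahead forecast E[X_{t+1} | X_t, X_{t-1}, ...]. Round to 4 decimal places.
E[X_{t+1} \mid \mathcal F_t] = 0.6570

For an AR(p) model X_t = c + sum_i phi_i X_{t-i} + eps_t, the
one-step-ahead conditional mean is
  E[X_{t+1} | X_t, ...] = c + sum_i phi_i X_{t+1-i}.
Substitute known values:
  E[X_{t+1} | ...] = (0.194) * (-7) + (0.403) * (5)
                   = 0.6570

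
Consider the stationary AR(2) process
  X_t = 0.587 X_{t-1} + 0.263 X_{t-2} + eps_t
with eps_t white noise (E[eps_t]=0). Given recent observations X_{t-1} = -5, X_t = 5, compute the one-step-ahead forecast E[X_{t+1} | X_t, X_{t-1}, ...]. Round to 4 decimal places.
E[X_{t+1} \mid \mathcal F_t] = 1.6200

For an AR(p) model X_t = c + sum_i phi_i X_{t-i} + eps_t, the
one-step-ahead conditional mean is
  E[X_{t+1} | X_t, ...] = c + sum_i phi_i X_{t+1-i}.
Substitute known values:
  E[X_{t+1} | ...] = (0.587) * (5) + (0.263) * (-5)
                   = 1.6200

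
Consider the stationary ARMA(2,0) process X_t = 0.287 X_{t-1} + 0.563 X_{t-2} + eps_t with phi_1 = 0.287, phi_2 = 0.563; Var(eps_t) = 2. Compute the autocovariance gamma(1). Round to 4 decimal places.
\gamma(1) = 3.3816

Multiply the model equation by X_{t-k} and take expectations. With theta_0 = psi_0 = 1 and psi_j the MA(infinity) weights, this gives
  gamma(k) - sum_i phi_i gamma(k-i) = c_k,
  c_k = sigma^2 * sum_{j=k..q} theta_j psi_{j-k}   (c_k = 0 for k > q),
using gamma(-m) = gamma(m).
Pure AR (q = 0): c_0 = sigma^2 = 2, c_k = 0 for k >= 1.
Equations for k = 0, 1, 2 (AR order 2, c_2 = 0):
  (E0) gamma(0) = phi_1 gamma(1) + phi_2 gamma(2) + c_0
  (E1) gamma(1) = phi_1 gamma(0) + phi_2 gamma(1) + c_1
  (E2) gamma(2) = phi_1 gamma(1) + phi_2 gamma(0)
From (E1): gamma(1) = A gamma(0) + B with
  A = phi_1 / (1 - phi_2) = 0.287 / 0.437 = 0.656751,   B = c_1 / (1 - phi_2) = 0 / 0.437 = 0.
Insert (E2) into (E0): gamma(0) (1 - phi_2^2) = phi_1 (1 + phi_2) gamma(1) + c_0.
  phi_1 (1 + phi_2) = (0.287)(1.563) = 0.448581,   1 - phi_2^2 = 0.683031.
Replace gamma(1) by A gamma(0) + B and collect gamma(0):
  gamma(0) [0.683031 - (0.448581)(0.656751)] = c_0 = 2
  gamma(0) * 0.388425 = 2
  gamma(0) = 2 / 0.388425 = 5.148997.
  gamma(1) = A gamma(0) = (0.656751)(5.148997) = 3.381607.
Therefore gamma(1) = 3.3816 (to 4 decimal places).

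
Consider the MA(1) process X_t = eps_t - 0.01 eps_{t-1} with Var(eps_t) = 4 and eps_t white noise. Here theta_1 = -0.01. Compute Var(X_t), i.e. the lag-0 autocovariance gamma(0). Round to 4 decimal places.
\gamma(0) = 4.0004

For an MA(q) process X_t = eps_t + sum_i theta_i eps_{t-i} with
Var(eps_t) = sigma^2, the variance is
  gamma(0) = sigma^2 * (1 + sum_i theta_i^2).
  sum_i theta_i^2 = (-0.01)^2 = 0.0001.
  gamma(0) = 4 * (1 + 0.0001) = 4 * 1.0001 = 4.0004.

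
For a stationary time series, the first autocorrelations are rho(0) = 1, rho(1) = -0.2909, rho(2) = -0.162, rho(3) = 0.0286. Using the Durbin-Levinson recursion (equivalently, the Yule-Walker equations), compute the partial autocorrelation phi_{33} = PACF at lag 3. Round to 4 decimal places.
\phi_{33} = -0.1291

The PACF at lag k is phi_{kk}, the last component of the solution
to the Yule-Walker system G_k phi = r_k where
  (G_k)_{ij} = rho(|i - j|), (r_k)_i = rho(i), i,j = 1..k.
Equivalently, Durbin-Levinson gives phi_{kk} iteratively:
  phi_{11} = rho(1)
  phi_{kk} = [rho(k) - sum_{j=1..k-1} phi_{k-1,j} rho(k-j)]
            / [1 - sum_{j=1..k-1} phi_{k-1,j} rho(j)],
  phi_{k,j} = phi_{k-1,j} - phi_{kk} phi_{k-1,k-j},  j = 1..k-1.
Step k = 1:
  phi_11 = rho(1) = -0.2909.
Step k = 2:
  phi_22 = [rho(2) - phi_11 rho(1)] / [1 - phi_11 rho(1)] = [-0.162 - (-0.2909)(-0.2909)] / [1 - (-0.2909)(-0.2909)]
         = -0.24662281 / 0.91537719 = -0.269422.
  Update: phi_21 = phi_11 - phi_22 phi_11 = -0.2909 - (-0.269422)(-0.2909) = -0.369275.
Step k = 3:
  phi_33 = [rho(3) - phi_21 rho(2) - phi_22 rho(1)] / [1 - phi_21 rho(1) - phi_22 rho(2)]
    numerator   = 0.0286 - (-0.369275)(-0.162) - (-0.269422)(-0.2909) = -0.10959741
    denominator = 1 - (-0.369275)(-0.2909) - (-0.269422)(-0.162) = 0.84893156
  phi_33 = -0.10959741 / 0.84893156 = -0.1291.
Therefore phi_{33} = -0.1291.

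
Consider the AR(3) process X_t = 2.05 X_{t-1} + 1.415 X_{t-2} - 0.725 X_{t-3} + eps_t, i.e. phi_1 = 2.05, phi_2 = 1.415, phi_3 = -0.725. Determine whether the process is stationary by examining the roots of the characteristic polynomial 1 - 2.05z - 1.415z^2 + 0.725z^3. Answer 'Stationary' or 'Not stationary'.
\text{Not stationary}

The AR(p) characteristic polynomial is P(z) = 1 - 2.05z - 1.415z^2 + 0.725z^3.
Stationarity requires all roots to lie outside the unit circle, i.e. |z| > 1 for every root.
Degree 3: look for a simple real root z0 first, then factor out (1 - z/z0) and solve the remaining quadratic.
Testing z0 = 0.4: P(0.4) = 1 + (-2.05)(0.4) + (-1.415)(0.4)^2 + (0.725)(0.4)^3
  = 1 + (-0.82) + (-0.2264) + (0.0464) = 0.  So z_0 = 0.4 is a root, |z_0| = 0.4.
Divide out the factor (1 - 2.5 z) = (1 - z/z0) (since 1/z0 = 2.5):
  P(z) = (1 - 2.5 z)(1 + (0.45) z + (-0.29) z^2)
  [check: z-coef 0.45 - (2.5) = -2.05; z^2-coef -0.29 - (2.5)(0.45) = -1.415; z^3-coef -(2.5)(-0.29) = 0.725.]
Remaining roots from the quadratic factor 1 + (0.45) z + (-0.29) z^2:
  Set 1 + (0.45) z + (-0.29) z^2 = 0, i.e. a z^2 + b z + c = 0 with a = -0.29, b = 0.45, c = 1.
  Discriminant D = b^2 - 4ac = (0.45)^2 - 4*(-0.29)*1 = 0.2025 - (-1.16) = 1.3625.
  D >= 0, so the roots are real: z = (-b +/- sqrt(D)) / (2a) = (-0.45 +/- 1.167262) / (-0.58).
    z_1 = (-0.45 + 1.167262) / (-0.58) = -1.2367,   |z_1| = 1.2367.
    z_2 = (-0.45 - 1.167262) / (-0.58) = 2.7884,   |z_2| = 2.7884.
Moduli of all roots: 0.4000, 1.2367, 2.7884.
All moduli strictly greater than 1? No.
Verdict: Not stationary.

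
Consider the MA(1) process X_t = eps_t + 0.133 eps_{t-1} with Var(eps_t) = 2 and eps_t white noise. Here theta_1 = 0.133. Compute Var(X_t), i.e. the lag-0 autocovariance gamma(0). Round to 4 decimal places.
\gamma(0) = 2.0354

For an MA(q) process X_t = eps_t + sum_i theta_i eps_{t-i} with
Var(eps_t) = sigma^2, the variance is
  gamma(0) = sigma^2 * (1 + sum_i theta_i^2).
  sum_i theta_i^2 = (0.133)^2 = 0.017689.
  gamma(0) = 2 * (1 + 0.017689) = 2 * 1.017689 = 2.035378, which rounds to 2.0354.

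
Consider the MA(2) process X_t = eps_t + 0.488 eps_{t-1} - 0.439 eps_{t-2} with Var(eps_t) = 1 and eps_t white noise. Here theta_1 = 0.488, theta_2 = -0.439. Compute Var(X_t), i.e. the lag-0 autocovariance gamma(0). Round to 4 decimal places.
\gamma(0) = 1.4309

For an MA(q) process X_t = eps_t + sum_i theta_i eps_{t-i} with
Var(eps_t) = sigma^2, the variance is
  gamma(0) = sigma^2 * (1 + sum_i theta_i^2).
  sum_i theta_i^2 = (0.488)^2 + (-0.439)^2 = 0.238144 + 0.192721 = 0.430865.
  gamma(0) = 1 * (1 + 0.430865) = 1 * 1.430865 = 1.430865, which rounds to 1.4309.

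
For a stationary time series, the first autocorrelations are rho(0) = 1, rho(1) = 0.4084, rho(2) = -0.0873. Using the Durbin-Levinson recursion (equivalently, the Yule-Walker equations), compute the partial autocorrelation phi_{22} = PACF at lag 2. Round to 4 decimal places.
\phi_{22} = -0.3050

The PACF at lag k is phi_{kk}, the last component of the solution
to the Yule-Walker system G_k phi = r_k where
  (G_k)_{ij} = rho(|i - j|), (r_k)_i = rho(i), i,j = 1..k.
Equivalently, Durbin-Levinson gives phi_{kk} iteratively:
  phi_{11} = rho(1)
  phi_{kk} = [rho(k) - sum_{j=1..k-1} phi_{k-1,j} rho(k-j)]
            / [1 - sum_{j=1..k-1} phi_{k-1,j} rho(j)],
  phi_{k,j} = phi_{k-1,j} - phi_{kk} phi_{k-1,k-j},  j = 1..k-1.
Step k = 1:
  phi_11 = rho(1) = 0.4084.
Step k = 2:
  phi_22 = [rho(2) - phi_11 rho(1)] / [1 - phi_11 rho(1)] = [-0.0873 - (0.4084)(0.4084)] / [1 - (0.4084)(0.4084)]
         = -0.25409056 / 0.83320944 = -0.305.
Therefore phi_{22} = -0.3050.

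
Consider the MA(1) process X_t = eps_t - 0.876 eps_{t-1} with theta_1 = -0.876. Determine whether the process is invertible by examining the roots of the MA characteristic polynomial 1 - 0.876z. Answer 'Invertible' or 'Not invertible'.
\text{Invertible}

The MA(q) characteristic polynomial is P(z) = 1 - 0.876z.
Invertibility requires all roots to lie outside the unit circle, i.e. |z| > 1 for every root.
This is linear in z: 1 + (-0.876) z = 0  =>  z = -1/(-0.876) = 1.141553,  |z| = 1.141553.
Moduli of all roots: 1.1416.
All moduli strictly greater than 1? Yes.
Verdict: Invertible.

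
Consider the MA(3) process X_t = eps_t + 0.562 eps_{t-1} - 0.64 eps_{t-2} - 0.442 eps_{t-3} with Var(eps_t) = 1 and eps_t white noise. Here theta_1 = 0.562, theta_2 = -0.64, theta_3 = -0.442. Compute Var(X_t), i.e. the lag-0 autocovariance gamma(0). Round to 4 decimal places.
\gamma(0) = 1.9208

For an MA(q) process X_t = eps_t + sum_i theta_i eps_{t-i} with
Var(eps_t) = sigma^2, the variance is
  gamma(0) = sigma^2 * (1 + sum_i theta_i^2).
  sum_i theta_i^2 = (0.562)^2 + (-0.64)^2 + (-0.442)^2 = 0.315844 + 0.4096 + 0.195364 = 0.920808.
  gamma(0) = 1 * (1 + 0.920808) = 1 * 1.920808 = 1.920808, which rounds to 1.9208.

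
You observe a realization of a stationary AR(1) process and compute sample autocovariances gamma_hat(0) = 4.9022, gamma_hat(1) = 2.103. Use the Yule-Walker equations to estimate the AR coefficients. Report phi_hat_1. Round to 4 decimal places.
\hat\phi_{1} = 0.4290

The Yule-Walker equations for an AR(p) process read, in matrix form,
  Gamma_p phi = r_p,   with   (Gamma_p)_{ij} = gamma(|i - j|),
                       (r_p)_i = gamma(i),   i,j = 1..p.
Substitute the sample gammas (Toeplitz matrix and right-hand side of size 1):
  Gamma_p = [[4.9022]]
  r_p     = [2.103]
With p = 1 this is the single equation gamma(0) phi_1 = gamma(1):
  phi_hat_1 = gamma(1) / gamma(0) = 2.103 / 4.9022 = 0.4290.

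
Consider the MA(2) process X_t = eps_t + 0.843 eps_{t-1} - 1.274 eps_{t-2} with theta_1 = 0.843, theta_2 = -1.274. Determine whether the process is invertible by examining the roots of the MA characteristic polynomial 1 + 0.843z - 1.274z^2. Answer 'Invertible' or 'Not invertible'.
\text{Not invertible}

The MA(q) characteristic polynomial is P(z) = 1 + 0.843z - 1.274z^2.
Invertibility requires all roots to lie outside the unit circle, i.e. |z| > 1 for every root.
Set 1 + (0.843) z + (-1.274) z^2 = 0, i.e. a z^2 + b z + c = 0 with a = -1.274, b = 0.843, c = 1.
Discriminant D = b^2 - 4ac = (0.843)^2 - 4*(-1.274)*1 = 0.710649 - (-5.096) = 5.806649.
D >= 0, so the roots are real: z = (-b +/- sqrt(D)) / (2a) = (-0.843 +/- 2.409699) / (-2.548).
  z_1 = (-0.843 + 2.409699) / (-2.548) = -0.6149,   |z_1| = 0.6149.
  z_2 = (-0.843 - 2.409699) / (-2.548) = 1.2766,   |z_2| = 1.2766.
Moduli of all roots: 0.6149, 1.2766.
All moduli strictly greater than 1? No.
Verdict: Not invertible.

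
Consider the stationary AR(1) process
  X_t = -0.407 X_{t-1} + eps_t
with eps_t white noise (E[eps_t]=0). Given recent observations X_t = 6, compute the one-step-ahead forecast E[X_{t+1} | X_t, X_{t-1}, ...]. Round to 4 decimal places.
E[X_{t+1} \mid \mathcal F_t] = -2.4420

For an AR(p) model X_t = c + sum_i phi_i X_{t-i} + eps_t, the
one-step-ahead conditional mean is
  E[X_{t+1} | X_t, ...] = c + sum_i phi_i X_{t+1-i}.
Substitute known values:
  E[X_{t+1} | ...] = (-0.407) * (6)
                   = -2.4420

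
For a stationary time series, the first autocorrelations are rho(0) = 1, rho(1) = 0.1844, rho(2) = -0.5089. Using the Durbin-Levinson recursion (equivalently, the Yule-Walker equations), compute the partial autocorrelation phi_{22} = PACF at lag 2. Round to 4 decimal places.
\phi_{22} = -0.5620

The PACF at lag k is phi_{kk}, the last component of the solution
to the Yule-Walker system G_k phi = r_k where
  (G_k)_{ij} = rho(|i - j|), (r_k)_i = rho(i), i,j = 1..k.
Equivalently, Durbin-Levinson gives phi_{kk} iteratively:
  phi_{11} = rho(1)
  phi_{kk} = [rho(k) - sum_{j=1..k-1} phi_{k-1,j} rho(k-j)]
            / [1 - sum_{j=1..k-1} phi_{k-1,j} rho(j)],
  phi_{k,j} = phi_{k-1,j} - phi_{kk} phi_{k-1,k-j},  j = 1..k-1.
Step k = 1:
  phi_11 = rho(1) = 0.1844.
Step k = 2:
  phi_22 = [rho(2) - phi_11 rho(1)] / [1 - phi_11 rho(1)] = [-0.5089 - (0.1844)(0.1844)] / [1 - (0.1844)(0.1844)]
         = -0.54290336 / 0.96599664 = -0.562.
Therefore phi_{22} = -0.5620.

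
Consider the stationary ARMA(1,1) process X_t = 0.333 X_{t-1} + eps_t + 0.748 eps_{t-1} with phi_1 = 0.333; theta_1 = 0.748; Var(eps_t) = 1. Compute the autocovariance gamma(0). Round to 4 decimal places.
\gamma(0) = 2.3143

Multiply the model equation by X_{t-k} and take expectations. With theta_0 = psi_0 = 1 and psi_j the MA(infinity) weights, this gives
  gamma(k) - sum_i phi_i gamma(k-i) = c_k,
  c_k = sigma^2 * sum_{j=k..q} theta_j psi_{j-k}   (c_k = 0 for k > q),
using gamma(-m) = gamma(m).
psi-weights needed (psi_j = theta_j + sum_i phi_i psi_{j-i}):
  psi_1 = theta_1 + phi_1 = 0.748 + (0.333) = 1.081
Right-hand sides:
  c_0 = sigma^2 (1 + theta_1 psi_1) = 1 * (1 + (0.748)(1.081)) = 1 * 1.808588 = 1.808588
  c_1 = sigma^2 theta_1 = 1 * (0.748) = 0.748
  c_2 = 0
Equations for k = 0 and k = 1 (AR order 1):
  gamma(0) = phi_1 gamma(1) + c_0
  gamma(1) = phi_1 gamma(0) + c_1
Substituting the second into the first: gamma(0) (1 - phi_1^2) = c_0 + phi_1 c_1, so
  gamma(0) = (c_0 + phi_1 c_1) / (1 - phi_1^2) = (1.808588 + (0.333)(0.748)) / (1 - (0.333)^2) = 2.057672 / 0.889111 = 2.314303.
Therefore gamma(0) = 2.3143 (to 4 decimal places).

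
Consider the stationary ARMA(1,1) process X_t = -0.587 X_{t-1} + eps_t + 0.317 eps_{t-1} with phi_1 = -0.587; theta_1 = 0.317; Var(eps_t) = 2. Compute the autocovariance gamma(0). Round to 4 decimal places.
\gamma(0) = 2.2224

Multiply the model equation by X_{t-k} and take expectations. With theta_0 = psi_0 = 1 and psi_j the MA(infinity) weights, this gives
  gamma(k) - sum_i phi_i gamma(k-i) = c_k,
  c_k = sigma^2 * sum_{j=k..q} theta_j psi_{j-k}   (c_k = 0 for k > q),
using gamma(-m) = gamma(m).
psi-weights needed (psi_j = theta_j + sum_i phi_i psi_{j-i}):
  psi_1 = theta_1 + phi_1 = 0.317 + (-0.587) = -0.27
Right-hand sides:
  c_0 = sigma^2 (1 + theta_1 psi_1) = 2 * (1 + (0.317)(-0.27)) = 2 * 0.91441 = 1.82882
  c_1 = sigma^2 theta_1 = 2 * (0.317) = 0.634
  c_2 = 0
Equations for k = 0 and k = 1 (AR order 1):
  gamma(0) = phi_1 gamma(1) + c_0
  gamma(1) = phi_1 gamma(0) + c_1
Substituting the second into the first: gamma(0) (1 - phi_1^2) = c_0 + phi_1 c_1, so
  gamma(0) = (c_0 + phi_1 c_1) / (1 - phi_1^2) = (1.82882 + (-0.587)(0.634)) / (1 - (-0.587)^2) = 1.456662 / 0.655431 = 2.222449.
Therefore gamma(0) = 2.2224 (to 4 decimal places).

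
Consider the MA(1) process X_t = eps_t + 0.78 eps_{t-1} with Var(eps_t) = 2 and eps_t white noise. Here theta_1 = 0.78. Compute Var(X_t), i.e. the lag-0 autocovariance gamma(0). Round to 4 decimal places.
\gamma(0) = 3.2168

For an MA(q) process X_t = eps_t + sum_i theta_i eps_{t-i} with
Var(eps_t) = sigma^2, the variance is
  gamma(0) = sigma^2 * (1 + sum_i theta_i^2).
  sum_i theta_i^2 = (0.78)^2 = 0.6084.
  gamma(0) = 2 * (1 + 0.6084) = 2 * 1.6084 = 3.2168.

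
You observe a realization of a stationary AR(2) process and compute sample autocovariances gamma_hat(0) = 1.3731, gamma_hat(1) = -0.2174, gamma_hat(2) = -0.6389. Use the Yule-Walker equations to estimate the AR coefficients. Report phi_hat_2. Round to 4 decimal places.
\hat\phi_{2} = -0.5030

The Yule-Walker equations for an AR(p) process read, in matrix form,
  Gamma_p phi = r_p,   with   (Gamma_p)_{ij} = gamma(|i - j|),
                       (r_p)_i = gamma(i),   i,j = 1..p.
Substitute the sample gammas (Toeplitz matrix and right-hand side of size 2):
  Gamma_p = [[1.3731, -0.2174], [-0.2174, 1.3731]]
  r_p     = [-0.2174, -0.6389]
Written out:
  1.3731 phi_1 - 0.2174 phi_2 = -0.2174
  -0.2174 phi_1 + 1.3731 phi_2 = -0.6389
Solve by Cramer's rule:
  det = gamma(0)^2 - gamma(1)^2 = (1.3731)^2 - (-0.2174)^2 = 1.88540361 - 0.04726276 = 1.83814085
  phi_hat_1 = [gamma(1) gamma(0) - gamma(1) gamma(2)] / det = [(-0.2174)(1.3731) - (-0.2174)(-0.6389)] / 1.83814085 = -0.4374088 / 1.83814085 = -0.238
  phi_hat_2 = [gamma(0) gamma(2) - gamma(1)^2] / det = [(1.3731)(-0.6389) - (-0.2174)^2] / 1.83814085 = -0.92453635 / 1.83814085 = -0.503
So phi_hat = [-0.2380, -0.5030].
Therefore phi_hat_2 = -0.5030.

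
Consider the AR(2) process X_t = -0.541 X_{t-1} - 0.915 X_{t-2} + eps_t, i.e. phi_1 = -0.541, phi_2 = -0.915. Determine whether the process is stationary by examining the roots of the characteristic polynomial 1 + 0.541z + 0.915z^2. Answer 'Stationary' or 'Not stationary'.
\text{Stationary}

The AR(p) characteristic polynomial is P(z) = 1 + 0.541z + 0.915z^2.
Stationarity requires all roots to lie outside the unit circle, i.e. |z| > 1 for every root.
Set 1 + (0.541) z + (0.915) z^2 = 0, i.e. a z^2 + b z + c = 0 with a = 0.915, b = 0.541, c = 1.
Discriminant D = b^2 - 4ac = (0.541)^2 - 4*(0.915)*1 = 0.292681 - (3.66) = -3.367319.
D < 0, so the roots are the complex-conjugate pair z = (-b +/- i sqrt(-D)) / (2a) = -0.2956 +/- 1.0027i.
For a conjugate pair |z|^2 = z * conj(z) = (product of roots) = c/a = 1/(0.915) = 1.092896, so |z| = sqrt(1.092896) = 1.0454 for both roots.
Moduli of all roots: 1.0454, 1.0454.
All moduli strictly greater than 1? Yes.
Verdict: Stationary.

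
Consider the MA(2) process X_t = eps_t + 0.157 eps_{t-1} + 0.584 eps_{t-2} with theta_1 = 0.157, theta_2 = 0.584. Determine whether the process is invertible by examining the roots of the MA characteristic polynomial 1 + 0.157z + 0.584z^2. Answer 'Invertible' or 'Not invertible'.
\text{Invertible}

The MA(q) characteristic polynomial is P(z) = 1 + 0.157z + 0.584z^2.
Invertibility requires all roots to lie outside the unit circle, i.e. |z| > 1 for every root.
Set 1 + (0.157) z + (0.584) z^2 = 0, i.e. a z^2 + b z + c = 0 with a = 0.584, b = 0.157, c = 1.
Discriminant D = b^2 - 4ac = (0.157)^2 - 4*(0.584)*1 = 0.024649 - (2.336) = -2.311351.
D < 0, so the roots are the complex-conjugate pair z = (-b +/- i sqrt(-D)) / (2a) = -0.1344 +/- 1.3016i.
For a conjugate pair |z|^2 = z * conj(z) = (product of roots) = c/a = 1/(0.584) = 1.712329, so |z| = sqrt(1.712329) = 1.3086 for both roots.
Moduli of all roots: 1.3086, 1.3086.
All moduli strictly greater than 1? Yes.
Verdict: Invertible.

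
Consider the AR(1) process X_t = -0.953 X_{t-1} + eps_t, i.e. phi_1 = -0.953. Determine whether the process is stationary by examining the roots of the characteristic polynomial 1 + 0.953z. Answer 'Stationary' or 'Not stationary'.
\text{Stationary}

The AR(p) characteristic polynomial is P(z) = 1 + 0.953z.
Stationarity requires all roots to lie outside the unit circle, i.e. |z| > 1 for every root.
This is linear in z: 1 + (0.953) z = 0  =>  z = -1/(0.953) = -1.049318,  |z| = 1.049318.
Moduli of all roots: 1.0493.
All moduli strictly greater than 1? Yes.
Verdict: Stationary.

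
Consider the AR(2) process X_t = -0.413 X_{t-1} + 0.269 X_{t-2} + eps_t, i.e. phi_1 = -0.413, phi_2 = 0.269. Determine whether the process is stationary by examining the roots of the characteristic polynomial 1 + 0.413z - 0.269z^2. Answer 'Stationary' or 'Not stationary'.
\text{Stationary}

The AR(p) characteristic polynomial is P(z) = 1 + 0.413z - 0.269z^2.
Stationarity requires all roots to lie outside the unit circle, i.e. |z| > 1 for every root.
Set 1 + (0.413) z + (-0.269) z^2 = 0, i.e. a z^2 + b z + c = 0 with a = -0.269, b = 0.413, c = 1.
Discriminant D = b^2 - 4ac = (0.413)^2 - 4*(-0.269)*1 = 0.170569 - (-1.076) = 1.246569.
D >= 0, so the roots are real: z = (-b +/- sqrt(D)) / (2a) = (-0.413 +/- 1.116499) / (-0.538).
  z_1 = (-0.413 + 1.116499) / (-0.538) = -1.3076,   |z_1| = 1.3076.
  z_2 = (-0.413 - 1.116499) / (-0.538) = 2.8429,   |z_2| = 2.8429.
Moduli of all roots: 1.3076, 2.8429.
All moduli strictly greater than 1? Yes.
Verdict: Stationary.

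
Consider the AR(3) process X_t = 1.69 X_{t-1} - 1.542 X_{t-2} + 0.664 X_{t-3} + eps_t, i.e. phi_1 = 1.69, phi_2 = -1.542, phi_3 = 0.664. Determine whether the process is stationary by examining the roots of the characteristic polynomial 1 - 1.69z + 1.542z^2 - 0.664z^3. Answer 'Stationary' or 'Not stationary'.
\text{Stationary}

The AR(p) characteristic polynomial is P(z) = 1 - 1.69z + 1.542z^2 - 0.664z^3.
Stationarity requires all roots to lie outside the unit circle, i.e. |z| > 1 for every root.
Degree 3: look for a simple real root z0 first, then factor out (1 - z/z0) and solve the remaining quadratic.
Testing z0 = 1.25: P(1.25) = 1 + (-1.69)(1.25) + (1.542)(1.25)^2 + (-0.664)(1.25)^3
  = 1 + (-2.1125) + (2.409375) + (-1.296875) = 0.  So z_0 = 1.25 is a root, |z_0| = 1.25.
Divide out the factor (1 - 0.8 z) = (1 - z/z0) (since 1/z0 = 0.8):
  P(z) = (1 - 0.8 z)(1 + (-0.89) z + (0.83) z^2)
  [check: z-coef -0.89 - (0.8) = -1.69; z^2-coef 0.83 - (0.8)(-0.89) = 1.542; z^3-coef -(0.8)(0.83) = -0.664.]
Remaining roots from the quadratic factor 1 + (-0.89) z + (0.83) z^2:
  Set 1 + (-0.89) z + (0.83) z^2 = 0, i.e. a z^2 + b z + c = 0 with a = 0.83, b = -0.89, c = 1.
  Discriminant D = b^2 - 4ac = (-0.89)^2 - 4*(0.83)*1 = 0.7921 - (3.32) = -2.5279.
  D < 0, so the roots are the complex-conjugate pair z = (-b +/- i sqrt(-D)) / (2a) = 0.5361 +/- 0.9578i.
  For a conjugate pair |z|^2 = z * conj(z) = (product of roots) = c/a = 1/(0.83) = 1.204819, so |z| = sqrt(1.204819) = 1.0976 for both roots.
Moduli of all roots: 1.2500, 1.0976, 1.0976.
All moduli strictly greater than 1? Yes.
Verdict: Stationary.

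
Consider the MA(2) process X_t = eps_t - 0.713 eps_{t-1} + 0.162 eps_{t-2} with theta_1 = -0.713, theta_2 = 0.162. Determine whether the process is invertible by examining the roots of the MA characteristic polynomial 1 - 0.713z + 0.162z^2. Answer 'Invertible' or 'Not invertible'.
\text{Invertible}

The MA(q) characteristic polynomial is P(z) = 1 - 0.713z + 0.162z^2.
Invertibility requires all roots to lie outside the unit circle, i.e. |z| > 1 for every root.
Set 1 + (-0.713) z + (0.162) z^2 = 0, i.e. a z^2 + b z + c = 0 with a = 0.162, b = -0.713, c = 1.
Discriminant D = b^2 - 4ac = (-0.713)^2 - 4*(0.162)*1 = 0.508369 - (0.648) = -0.139631.
D < 0, so the roots are the complex-conjugate pair z = (-b +/- i sqrt(-D)) / (2a) = 2.2006 +/- 1.1533i.
For a conjugate pair |z|^2 = z * conj(z) = (product of roots) = c/a = 1/(0.162) = 6.17284, so |z| = sqrt(6.17284) = 2.4845 for both roots.
Moduli of all roots: 2.4845, 2.4845.
All moduli strictly greater than 1? Yes.
Verdict: Invertible.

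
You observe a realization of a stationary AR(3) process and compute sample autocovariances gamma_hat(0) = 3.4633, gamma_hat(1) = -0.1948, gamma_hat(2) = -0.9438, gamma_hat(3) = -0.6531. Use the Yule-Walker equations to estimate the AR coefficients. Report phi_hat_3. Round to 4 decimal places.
\hat\phi_{3} = -0.2430

The Yule-Walker equations for an AR(p) process read, in matrix form,
  Gamma_p phi = r_p,   with   (Gamma_p)_{ij} = gamma(|i - j|),
                       (r_p)_i = gamma(i),   i,j = 1..p.
Substitute the sample gammas (Toeplitz matrix and right-hand side of size 3):
  Gamma_p = [[3.4633, -0.1948, -0.9438], [-0.1948, 3.4633, -0.1948], [-0.9438, -0.1948, 3.4633]]
  r_p     = [-0.1948, -0.9438, -0.6531]
Written out (R1..R3):
  (R1) 3.4633 phi_1 - 0.1948 phi_2 - 0.9438 phi_3 = -0.1948
  (R2) -0.1948 phi_1 + 3.4633 phi_2 - 0.1948 phi_3 = -0.9438
  (R3) -0.9438 phi_1 - 0.1948 phi_2 + 3.4633 phi_3 = -0.6531
Gaussian elimination:
  R2 <- R2 - (-0.1948/3.4633) R1 = R2 - (-0.056247) R1:  3.452343 phi_2 - 0.247886 phi_3 = -0.954757
  R3 <- R3 - (-0.9438/3.4633) R1 = R3 - (-0.272515) R1:  -0.247886 phi_2 + 3.206101 phi_3 = -0.706186
  R3 <- R3 - (-0.247886/3.452343) R2 = R3 - (-0.071802) R2:  3.188302 phi_3 = -0.77474
Back-substitution:
  phi_hat_3 = -0.77474 / 3.188302 = -0.242994
  phi_hat_2 = (-0.954757 - (-0.247886)(-0.242994)) / 3.452343 = -0.294001
  phi_hat_1 = (-0.1948 - (-0.1948)(-0.294001) - (-0.9438)(-0.242994)) / 3.4633 = -0.139003
So phi_hat = [-0.1390, -0.2940, -0.2430].
Therefore phi_hat_3 = -0.2430.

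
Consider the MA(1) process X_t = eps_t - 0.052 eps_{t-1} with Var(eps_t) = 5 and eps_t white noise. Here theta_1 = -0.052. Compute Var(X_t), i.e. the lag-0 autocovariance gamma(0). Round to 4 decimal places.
\gamma(0) = 5.0135

For an MA(q) process X_t = eps_t + sum_i theta_i eps_{t-i} with
Var(eps_t) = sigma^2, the variance is
  gamma(0) = sigma^2 * (1 + sum_i theta_i^2).
  sum_i theta_i^2 = (-0.052)^2 = 0.002704.
  gamma(0) = 5 * (1 + 0.002704) = 5 * 1.002704 = 5.01352, which rounds to 5.0135.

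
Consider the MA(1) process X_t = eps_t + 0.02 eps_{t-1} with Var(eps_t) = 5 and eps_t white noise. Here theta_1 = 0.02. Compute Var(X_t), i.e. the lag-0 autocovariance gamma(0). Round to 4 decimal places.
\gamma(0) = 5.0020

For an MA(q) process X_t = eps_t + sum_i theta_i eps_{t-i} with
Var(eps_t) = sigma^2, the variance is
  gamma(0) = sigma^2 * (1 + sum_i theta_i^2).
  sum_i theta_i^2 = (0.02)^2 = 0.0004.
  gamma(0) = 5 * (1 + 0.0004) = 5 * 1.0004 = 5.002, which rounds to 5.0020.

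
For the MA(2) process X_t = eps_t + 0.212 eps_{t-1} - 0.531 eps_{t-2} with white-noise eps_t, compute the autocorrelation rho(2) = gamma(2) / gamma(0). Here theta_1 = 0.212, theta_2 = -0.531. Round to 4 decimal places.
\rho(2) = -0.4002

For an MA(q) process with theta_0 = 1, the autocovariance is
  gamma(k) = sigma^2 * sum_{i=0..q-k} theta_i * theta_{i+k},
and rho(k) = gamma(k) / gamma(0). Sigma^2 cancels.
  numerator   = (1)*(-0.531) = -0.531.
  denominator = (1)^2 + (0.212)^2 + (-0.531)^2 = 1.326905.
  rho(2) = -0.531 / 1.326905 = -0.4002.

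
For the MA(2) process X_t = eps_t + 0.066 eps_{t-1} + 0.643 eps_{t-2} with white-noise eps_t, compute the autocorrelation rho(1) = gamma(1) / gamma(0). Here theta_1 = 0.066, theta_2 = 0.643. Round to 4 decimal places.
\rho(1) = 0.0765

For an MA(q) process with theta_0 = 1, the autocovariance is
  gamma(k) = sigma^2 * sum_{i=0..q-k} theta_i * theta_{i+k},
and rho(k) = gamma(k) / gamma(0). Sigma^2 cancels.
  numerator   = (1)*(0.066) + (0.066)*(0.643) = 0.108438.
  denominator = (1)^2 + (0.066)^2 + (0.643)^2 = 1.417805.
  rho(1) = 0.108438 / 1.417805 = 0.0765.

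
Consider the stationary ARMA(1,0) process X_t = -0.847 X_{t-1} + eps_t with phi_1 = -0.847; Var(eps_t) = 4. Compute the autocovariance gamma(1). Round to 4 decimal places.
\gamma(1) = -11.9891

Multiply the model equation by X_{t-k} and take expectations. With theta_0 = psi_0 = 1 and psi_j the MA(infinity) weights, this gives
  gamma(k) - sum_i phi_i gamma(k-i) = c_k,
  c_k = sigma^2 * sum_{j=k..q} theta_j psi_{j-k}   (c_k = 0 for k > q),
using gamma(-m) = gamma(m).
Pure AR (q = 0): c_0 = sigma^2 = 4, c_k = 0 for k >= 1.
Equations for k = 0 and k = 1 (AR order 1):
  gamma(0) = phi_1 gamma(1) + c_0
  gamma(1) = phi_1 gamma(0) + c_1
Substituting the second into the first: gamma(0) (1 - phi_1^2) = c_0 + phi_1 c_1, so
  gamma(0) = c_0 / (1 - phi_1^2) = 4 / (1 - (-0.847)^2) = 4 / 0.282591 = 14.154732.
  gamma(1) = phi_1 gamma(0) = (-0.847)(14.154732) = -11.989058.
Therefore gamma(1) = -11.9891 (to 4 decimal places).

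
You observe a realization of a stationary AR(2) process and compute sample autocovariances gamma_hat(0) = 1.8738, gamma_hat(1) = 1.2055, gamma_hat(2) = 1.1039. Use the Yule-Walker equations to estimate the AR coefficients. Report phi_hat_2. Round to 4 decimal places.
\hat\phi_{2} = 0.2990

The Yule-Walker equations for an AR(p) process read, in matrix form,
  Gamma_p phi = r_p,   with   (Gamma_p)_{ij} = gamma(|i - j|),
                       (r_p)_i = gamma(i),   i,j = 1..p.
Substitute the sample gammas (Toeplitz matrix and right-hand side of size 2):
  Gamma_p = [[1.8738, 1.2055], [1.2055, 1.8738]]
  r_p     = [1.2055, 1.1039]
Written out:
  1.8738 phi_1 + 1.2055 phi_2 = 1.2055
  1.2055 phi_1 + 1.8738 phi_2 = 1.1039
Solve by Cramer's rule:
  det = gamma(0)^2 - gamma(1)^2 = (1.8738)^2 - (1.2055)^2 = 3.51112644 - 1.45323025 = 2.05789619
  phi_hat_1 = [gamma(1) gamma(0) - gamma(1) gamma(2)] / det = [(1.2055)(1.8738) - (1.2055)(1.1039)] / 2.05789619 = 0.92811445 / 2.05789619 = 0.451
  phi_hat_2 = [gamma(0) gamma(2) - gamma(1)^2] / det = [(1.8738)(1.1039) - (1.2055)^2] / 2.05789619 = 0.61525757 / 2.05789619 = 0.299
So phi_hat = [0.4510, 0.2990].
Therefore phi_hat_2 = 0.2990.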